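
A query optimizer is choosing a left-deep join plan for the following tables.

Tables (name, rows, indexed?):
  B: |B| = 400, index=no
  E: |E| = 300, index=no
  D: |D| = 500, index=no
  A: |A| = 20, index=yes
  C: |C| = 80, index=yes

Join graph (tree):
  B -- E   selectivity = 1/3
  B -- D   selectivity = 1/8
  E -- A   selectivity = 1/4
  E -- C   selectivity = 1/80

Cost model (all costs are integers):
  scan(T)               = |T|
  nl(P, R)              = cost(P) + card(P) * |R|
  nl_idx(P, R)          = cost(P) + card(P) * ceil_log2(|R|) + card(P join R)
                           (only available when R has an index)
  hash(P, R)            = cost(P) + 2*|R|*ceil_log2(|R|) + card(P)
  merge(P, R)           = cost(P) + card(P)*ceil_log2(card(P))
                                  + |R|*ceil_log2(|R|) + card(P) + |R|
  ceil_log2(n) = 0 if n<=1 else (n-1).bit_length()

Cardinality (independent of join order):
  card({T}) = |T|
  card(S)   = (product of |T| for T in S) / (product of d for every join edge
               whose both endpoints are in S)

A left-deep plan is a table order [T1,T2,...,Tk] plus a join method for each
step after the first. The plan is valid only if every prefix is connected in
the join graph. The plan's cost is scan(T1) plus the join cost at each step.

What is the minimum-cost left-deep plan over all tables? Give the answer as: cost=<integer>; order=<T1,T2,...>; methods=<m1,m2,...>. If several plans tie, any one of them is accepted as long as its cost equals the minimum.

cost=219920; order=E,C,A,B,D; methods=hash,hash,hash,hash

Selinger DP (subsets sized 1..n):
  {B}: scan cost=400, card=400
  {E}: scan cost=300, card=300
  {D}: scan cost=500, card=500
  {A}: scan cost=20, card=20
  {C}: scan cost=80, card=80
  {BE}: card=40000; try (E,hash)→6200, (B,merge)→7300, (E,merge)→7400, (B,hash)→7800, (B,nl)→120300, (E,nl)→120400; best=6200 via (E,hash)
  {BD}: card=25000; try (B,hash)→8200, (D,merge)→9400, (B,merge)→9500, (D,hash)→9800, (D,nl)→200400, (B,nl)→200500; best=8200 via (B,hash)
  {AE}: card=1500; try (A,hash)→800, (E,merge)→3140, (A,nl_idx)→3300, (A,merge)→3420, (E,hash)→5440, (E,nl)→6020 …(+1); best=800 via (A,hash)
  {CE}: card=300; try (C,hash)→1720, (C,nl_idx)→2700, (E,merge)→3720, (C,merge)→3940, (E,hash)→5560, (E,nl)→24080 …(+1); best=1720 via (C,hash)
  {BDE}: card=2500000; try (E,hash)→38600, (D,hash)→55200, (E,merge)→411200, (D,merge)→691200, (E,nl)→7508200, (D,nl)→20006200; best=38600 via (E,hash)
  {ABE}: card=200000; try (B,hash)→9500, (B,merge)→22800, (A,hash)→46400, (A,nl_idx)→406200, (B,nl)→600800, (A,merge)→686320 …(+1); best=9500 via (B,hash)
  {BCE}: card=40000; try (B,merge)→8720, (B,hash)→9220, (C,hash)→47320, (B,nl)→121720, (C,nl_idx)→326200, (C,merge)→686840 …(+1); best=8720 via (B,merge)
  {ACE}: card=1500; try (A,hash)→2220, (C,hash)→3420, (A,nl_idx)→4720, (A,merge)→4840, (A,nl)→7720, (C,nl_idx)→12800 …(+2); best=2220 via (A,hash)
  {ABDE}: card=12500000; try (D,hash)→218500, (A,hash)→2538800, (D,merge)→3814500, (A,nl_idx)→25038600, (A,nl)→50038600, (A,merge)→57538720 …(+1); best=218500 via (D,hash)
  {BCDE}: card=2500000; try (D,hash)→57720, (D,merge)→693720, (C,hash)→2539720, (D,nl)→20008720, (C,nl_idx)→20038600, (C,merge)→57539240 …(+1); best=57720 via (D,hash)
  {ABCE}: card=200000; try (B,hash)→10920, (B,merge)→24220, (A,hash)→48920, (C,hash)→210620, (A,nl_idx)→408720, (B,nl)→602220 …(+5); best=10920 via (B,hash)
  {ABCDE}: card=12500000; try (D,hash)→219920, (A,hash)→2557920, (D,merge)→3815920, (C,hash)→12719620, (A,nl_idx)→25057720, (A,nl)→50057720 …(+5); best=219920 via (D,hash)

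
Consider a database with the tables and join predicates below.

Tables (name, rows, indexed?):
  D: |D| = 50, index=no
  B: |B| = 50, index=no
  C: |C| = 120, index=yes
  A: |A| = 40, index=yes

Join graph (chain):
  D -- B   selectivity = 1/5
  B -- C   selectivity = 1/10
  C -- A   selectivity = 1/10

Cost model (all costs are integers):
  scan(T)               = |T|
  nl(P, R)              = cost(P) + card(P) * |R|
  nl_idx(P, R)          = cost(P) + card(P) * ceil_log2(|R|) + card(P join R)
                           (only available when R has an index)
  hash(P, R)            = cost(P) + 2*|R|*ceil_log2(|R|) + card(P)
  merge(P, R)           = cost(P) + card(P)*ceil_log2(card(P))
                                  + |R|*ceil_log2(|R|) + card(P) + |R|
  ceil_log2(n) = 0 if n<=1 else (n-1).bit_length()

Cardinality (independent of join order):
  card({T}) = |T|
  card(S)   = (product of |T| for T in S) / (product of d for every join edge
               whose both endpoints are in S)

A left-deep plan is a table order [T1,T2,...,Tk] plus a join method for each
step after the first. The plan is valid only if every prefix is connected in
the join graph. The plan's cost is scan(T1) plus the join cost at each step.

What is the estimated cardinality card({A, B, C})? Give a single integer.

2400

Tables in S: A(40), B(50), C(120)
Edges inside S: B-C(d=10), C-A(d=10)
numerator = 40 * 50 * 120 = 240000
denominator = 10 * 10 = 100
card(S) = 240000 / 100 = 2400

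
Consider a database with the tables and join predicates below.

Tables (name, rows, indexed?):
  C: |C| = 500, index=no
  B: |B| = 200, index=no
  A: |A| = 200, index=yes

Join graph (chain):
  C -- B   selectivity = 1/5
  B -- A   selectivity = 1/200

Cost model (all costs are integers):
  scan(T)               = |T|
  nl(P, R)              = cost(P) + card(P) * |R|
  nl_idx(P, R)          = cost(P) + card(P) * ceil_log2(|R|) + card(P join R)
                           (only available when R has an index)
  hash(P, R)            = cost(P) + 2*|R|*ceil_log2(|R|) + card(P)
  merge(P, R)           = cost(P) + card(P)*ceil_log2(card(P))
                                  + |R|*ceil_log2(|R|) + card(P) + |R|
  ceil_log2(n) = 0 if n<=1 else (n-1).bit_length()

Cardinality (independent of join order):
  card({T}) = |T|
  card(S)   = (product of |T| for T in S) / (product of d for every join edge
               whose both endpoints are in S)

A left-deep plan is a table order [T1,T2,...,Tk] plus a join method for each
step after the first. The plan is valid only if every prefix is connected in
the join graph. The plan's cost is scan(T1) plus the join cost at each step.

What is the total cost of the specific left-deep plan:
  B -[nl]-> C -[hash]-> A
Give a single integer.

step 1: scan B: cost=200, card=200
step 2: join C via nl
    card(P join C) = 200*500/(5) = 20000
    cost = 200 + 200*500 = 100200
step 3: join A via hash
    card(P join A) = 20000*200/(200) = 20000
    cost = 100200 + 2*200*8 + 20000 = 123400

123400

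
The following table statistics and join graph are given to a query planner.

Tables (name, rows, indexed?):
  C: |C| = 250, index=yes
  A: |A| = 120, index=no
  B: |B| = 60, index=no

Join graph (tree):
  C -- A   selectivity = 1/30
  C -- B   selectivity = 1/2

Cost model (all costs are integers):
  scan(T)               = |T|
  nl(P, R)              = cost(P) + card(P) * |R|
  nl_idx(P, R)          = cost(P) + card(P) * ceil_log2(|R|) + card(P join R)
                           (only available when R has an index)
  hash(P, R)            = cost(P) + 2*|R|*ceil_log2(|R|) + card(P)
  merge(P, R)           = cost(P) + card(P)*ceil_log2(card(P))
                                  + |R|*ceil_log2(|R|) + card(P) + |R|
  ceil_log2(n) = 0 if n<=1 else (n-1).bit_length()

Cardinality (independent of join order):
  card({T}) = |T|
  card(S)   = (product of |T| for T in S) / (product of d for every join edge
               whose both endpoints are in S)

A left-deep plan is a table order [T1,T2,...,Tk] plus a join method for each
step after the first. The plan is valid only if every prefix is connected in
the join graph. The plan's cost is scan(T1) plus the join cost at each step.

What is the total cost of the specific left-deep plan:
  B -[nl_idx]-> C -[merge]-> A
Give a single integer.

step 1: scan B: cost=60, card=60
step 2: join C via nl_idx
    card(P join C) = 60*250/(2) = 7500
    cost = 60 + 60*8 + 7500 = 8040
step 3: join A via merge
    card(P join A) = 7500*120/(30) = 30000
    cost = 8040 + 7500*13 + 120*7 + 7500 + 120 = 114000

114000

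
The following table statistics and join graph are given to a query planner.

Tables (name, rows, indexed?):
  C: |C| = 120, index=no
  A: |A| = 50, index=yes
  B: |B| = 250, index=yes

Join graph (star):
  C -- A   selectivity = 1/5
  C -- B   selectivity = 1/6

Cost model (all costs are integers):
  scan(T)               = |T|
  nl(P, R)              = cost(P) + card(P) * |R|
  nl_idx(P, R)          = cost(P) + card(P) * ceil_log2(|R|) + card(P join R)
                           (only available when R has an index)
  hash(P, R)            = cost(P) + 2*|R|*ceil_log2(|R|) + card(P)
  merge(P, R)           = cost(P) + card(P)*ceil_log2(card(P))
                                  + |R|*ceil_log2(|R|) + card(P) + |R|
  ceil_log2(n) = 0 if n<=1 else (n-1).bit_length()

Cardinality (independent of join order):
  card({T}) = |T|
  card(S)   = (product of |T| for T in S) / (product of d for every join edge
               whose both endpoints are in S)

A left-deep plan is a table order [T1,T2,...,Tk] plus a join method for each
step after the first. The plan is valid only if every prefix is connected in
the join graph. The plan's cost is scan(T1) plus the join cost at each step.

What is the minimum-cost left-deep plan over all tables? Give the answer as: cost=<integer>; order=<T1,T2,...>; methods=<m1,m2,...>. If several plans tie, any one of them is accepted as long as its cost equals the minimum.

cost=6040; order=C,A,B; methods=hash,hash

Selinger DP (subsets sized 1..n):
  {C}: scan cost=120, card=120
  {A}: scan cost=50, card=50
  {B}: scan cost=250, card=250
  {AC}: card=1200; try (A,hash)→840, (C,merge)→1360, (A,merge)→1430, (C,hash)→1780, (A,nl_idx)→2040, (C,nl)→6050 …(+1); best=840 via (A,hash)
  {BC}: card=5000; try (C,hash)→2180, (B,merge)→3330, (C,merge)→3460, (B,hash)→4240, (B,nl_idx)→6080, (B,nl)→30120 …(+1); best=2180 via (C,hash)
  {ABC}: card=50000; try (B,hash)→6040, (A,hash)→7780, (B,merge)→17490, (B,nl_idx)→60440, (A,merge)→72530, (A,nl_idx)→82180 …(+2); best=6040 via (B,hash)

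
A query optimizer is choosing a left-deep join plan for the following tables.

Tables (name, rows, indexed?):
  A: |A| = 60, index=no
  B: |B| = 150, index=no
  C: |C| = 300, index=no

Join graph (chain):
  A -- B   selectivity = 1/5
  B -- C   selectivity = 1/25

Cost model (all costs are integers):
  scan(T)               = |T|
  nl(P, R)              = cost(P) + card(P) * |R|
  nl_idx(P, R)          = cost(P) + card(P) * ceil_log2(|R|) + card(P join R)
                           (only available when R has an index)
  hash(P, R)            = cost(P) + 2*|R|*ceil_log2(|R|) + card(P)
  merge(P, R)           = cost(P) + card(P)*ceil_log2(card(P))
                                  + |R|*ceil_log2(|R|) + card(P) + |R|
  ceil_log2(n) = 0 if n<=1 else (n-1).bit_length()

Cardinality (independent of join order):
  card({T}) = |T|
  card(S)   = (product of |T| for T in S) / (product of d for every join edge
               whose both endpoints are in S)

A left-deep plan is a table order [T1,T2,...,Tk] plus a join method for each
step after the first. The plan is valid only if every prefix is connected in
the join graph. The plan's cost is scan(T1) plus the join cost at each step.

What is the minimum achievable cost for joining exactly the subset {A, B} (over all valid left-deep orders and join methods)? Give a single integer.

1020

Selinger DP over subsets of {A,B}:
  {A}: scan cost=60, card=60
  {B}: scan cost=150, card=150
  {AB}: card=1800; try (A,hash)→1020, (B,merge)→1830, (A,merge)→1920, (B,hash)→2520, (B,nl)→9060, (A,nl)→9150; best=1020 via (A,hash)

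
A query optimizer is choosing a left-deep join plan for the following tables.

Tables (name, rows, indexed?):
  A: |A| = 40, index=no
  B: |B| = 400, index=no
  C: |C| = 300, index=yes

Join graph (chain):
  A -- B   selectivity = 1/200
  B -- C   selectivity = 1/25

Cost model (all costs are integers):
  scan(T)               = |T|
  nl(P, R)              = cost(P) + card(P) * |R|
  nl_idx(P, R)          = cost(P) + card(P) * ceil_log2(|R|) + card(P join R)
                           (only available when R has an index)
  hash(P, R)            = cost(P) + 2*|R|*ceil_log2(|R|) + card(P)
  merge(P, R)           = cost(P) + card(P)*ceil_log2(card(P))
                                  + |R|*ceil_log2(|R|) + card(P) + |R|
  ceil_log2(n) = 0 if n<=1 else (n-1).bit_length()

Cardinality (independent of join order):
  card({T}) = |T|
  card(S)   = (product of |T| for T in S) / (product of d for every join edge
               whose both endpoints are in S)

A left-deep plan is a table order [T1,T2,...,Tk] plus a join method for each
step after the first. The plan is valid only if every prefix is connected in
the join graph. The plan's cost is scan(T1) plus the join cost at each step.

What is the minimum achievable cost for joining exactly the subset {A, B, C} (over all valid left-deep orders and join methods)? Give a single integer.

Selinger DP over subsets of {A,B,C}:
  {A}: scan cost=40, card=40
  {B}: scan cost=400, card=400
  {C}: scan cost=300, card=300
  {AB}: card=80; try (A,hash)→1280, (B,merge)→4320, (A,merge)→4680, (B,hash)→7280, (B,nl)→16040, (A,nl)→16400; best=1280 via (A,hash)
  {BC}: card=4800; try (C,hash)→6200, (B,merge)→7300, (C,merge)→7400, (B,hash)→7800, (C,nl_idx)→8800, (B,nl)→120300 …(+1); best=6200 via (C,hash)
  {ABC}: card=960; try (C,nl_idx)→2960, (C,merge)→4920, (C,hash)→6760, (A,hash)→11480, (C,nl)→25280, (A,merge)→73680 …(+1); best=2960 via (C,nl_idx)

2960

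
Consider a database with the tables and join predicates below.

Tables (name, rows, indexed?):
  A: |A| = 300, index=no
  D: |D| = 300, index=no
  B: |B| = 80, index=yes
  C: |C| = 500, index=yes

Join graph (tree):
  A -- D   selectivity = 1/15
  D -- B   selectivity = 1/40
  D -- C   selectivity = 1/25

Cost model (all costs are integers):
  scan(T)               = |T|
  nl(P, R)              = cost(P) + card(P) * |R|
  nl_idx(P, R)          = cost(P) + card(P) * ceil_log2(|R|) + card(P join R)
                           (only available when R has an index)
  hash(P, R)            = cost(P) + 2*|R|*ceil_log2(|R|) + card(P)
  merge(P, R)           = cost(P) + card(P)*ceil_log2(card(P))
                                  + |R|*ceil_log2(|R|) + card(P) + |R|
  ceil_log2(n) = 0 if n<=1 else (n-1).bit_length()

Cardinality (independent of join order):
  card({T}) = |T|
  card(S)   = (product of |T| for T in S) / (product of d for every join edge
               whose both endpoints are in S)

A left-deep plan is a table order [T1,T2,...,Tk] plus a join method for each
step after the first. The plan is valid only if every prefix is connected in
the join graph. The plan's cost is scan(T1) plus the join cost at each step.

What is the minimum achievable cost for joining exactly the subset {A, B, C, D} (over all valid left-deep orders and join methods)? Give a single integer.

Selinger DP over subsets of {A,B,C,D}:
  {A}: scan cost=300, card=300
  {D}: scan cost=300, card=300
  {B}: scan cost=80, card=80
  {C}: scan cost=500, card=500
  {AD}: card=6000; try (D,hash)→6000, (A,hash)→6000, (D,merge)→6300, (A,merge)→6300, (D,nl)→90300, (A,nl)→90300; best=6000 via (D,hash)
  {BD}: card=600; try (B,hash)→1720, (B,nl_idx)→3000, (D,merge)→3720, (B,merge)→3940, (D,hash)→5560, (D,nl)→24080 …(+1); best=1720 via (B,hash)
  {CD}: card=6000; try (D,hash)→6400, (C,merge)→8300, (D,merge)→8500, (C,nl_idx)→9000, (C,hash)→9600, (C,nl)→150300 …(+1); best=6400 via (D,hash)
  {ABD}: card=12000; try (A,hash)→7720, (A,merge)→11320, (B,hash)→13120, (B,nl_idx)→60000, (B,merge)→90640, (A,nl)→181720 …(+1); best=7720 via (A,hash)
  {ACD}: card=120000; try (A,hash)→17800, (C,hash)→21000, (A,merge)→93400, (C,merge)→95000, (C,nl_idx)→180000, (A,nl)→1806400 …(+1); best=17800 via (A,hash)
  {BCD}: card=12000; try (C,hash)→11320, (C,merge)→13320, (B,hash)→13520, (C,nl_idx)→19120, (B,nl_idx)→60400, (B,merge)→91040 …(+2); best=11320 via (C,hash)
  {ABCD}: card=240000; try (C,hash)→28720, (A,hash)→28720, (B,hash)→138920, (C,merge)→192720, (A,merge)→194320, (C,nl_idx)→355720 …(+5); best=28720 via (C,hash)

28720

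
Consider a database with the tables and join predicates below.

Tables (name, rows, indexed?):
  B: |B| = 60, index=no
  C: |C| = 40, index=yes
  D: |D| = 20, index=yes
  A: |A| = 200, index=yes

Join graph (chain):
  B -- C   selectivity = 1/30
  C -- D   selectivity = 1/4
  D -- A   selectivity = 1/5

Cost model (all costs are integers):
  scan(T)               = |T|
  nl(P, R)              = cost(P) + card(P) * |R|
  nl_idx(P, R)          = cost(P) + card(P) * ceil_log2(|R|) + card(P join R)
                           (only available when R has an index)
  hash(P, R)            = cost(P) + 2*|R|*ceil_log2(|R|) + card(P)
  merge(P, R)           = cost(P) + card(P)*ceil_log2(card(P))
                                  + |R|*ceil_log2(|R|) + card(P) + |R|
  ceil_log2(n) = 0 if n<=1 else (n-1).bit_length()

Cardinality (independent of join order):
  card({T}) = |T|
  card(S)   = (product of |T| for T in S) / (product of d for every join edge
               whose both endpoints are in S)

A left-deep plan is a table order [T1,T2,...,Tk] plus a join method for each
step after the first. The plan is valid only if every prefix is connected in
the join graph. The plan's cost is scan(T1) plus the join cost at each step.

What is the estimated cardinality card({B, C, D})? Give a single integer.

Tables in S: B(60), C(40), D(20)
Edges inside S: B-C(d=30), C-D(d=4)
numerator = 60 * 40 * 20 = 48000
denominator = 30 * 4 = 120
card(S) = 48000 / 120 = 400

400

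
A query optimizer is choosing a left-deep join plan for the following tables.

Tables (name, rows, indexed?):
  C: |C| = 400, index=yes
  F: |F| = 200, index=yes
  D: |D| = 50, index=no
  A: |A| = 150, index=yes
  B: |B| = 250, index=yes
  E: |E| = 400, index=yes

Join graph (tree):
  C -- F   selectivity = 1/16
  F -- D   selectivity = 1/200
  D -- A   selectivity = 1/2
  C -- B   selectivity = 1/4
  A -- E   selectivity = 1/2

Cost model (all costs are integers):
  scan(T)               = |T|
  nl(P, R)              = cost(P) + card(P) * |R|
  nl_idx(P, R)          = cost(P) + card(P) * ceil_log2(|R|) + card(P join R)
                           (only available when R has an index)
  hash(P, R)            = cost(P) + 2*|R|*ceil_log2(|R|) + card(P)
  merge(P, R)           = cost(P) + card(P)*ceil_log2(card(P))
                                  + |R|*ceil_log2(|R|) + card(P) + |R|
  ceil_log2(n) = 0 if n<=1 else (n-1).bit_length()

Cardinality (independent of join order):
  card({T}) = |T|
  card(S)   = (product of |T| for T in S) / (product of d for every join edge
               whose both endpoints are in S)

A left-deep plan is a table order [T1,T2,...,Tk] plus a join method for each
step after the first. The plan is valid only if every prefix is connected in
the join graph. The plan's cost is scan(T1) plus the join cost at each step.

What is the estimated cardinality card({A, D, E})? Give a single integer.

Tables in S: A(150), D(50), E(400)
Edges inside S: D-A(d=2), A-E(d=2)
numerator = 150 * 50 * 400 = 3000000
denominator = 2 * 2 = 4
card(S) = 3000000 / 4 = 750000

750000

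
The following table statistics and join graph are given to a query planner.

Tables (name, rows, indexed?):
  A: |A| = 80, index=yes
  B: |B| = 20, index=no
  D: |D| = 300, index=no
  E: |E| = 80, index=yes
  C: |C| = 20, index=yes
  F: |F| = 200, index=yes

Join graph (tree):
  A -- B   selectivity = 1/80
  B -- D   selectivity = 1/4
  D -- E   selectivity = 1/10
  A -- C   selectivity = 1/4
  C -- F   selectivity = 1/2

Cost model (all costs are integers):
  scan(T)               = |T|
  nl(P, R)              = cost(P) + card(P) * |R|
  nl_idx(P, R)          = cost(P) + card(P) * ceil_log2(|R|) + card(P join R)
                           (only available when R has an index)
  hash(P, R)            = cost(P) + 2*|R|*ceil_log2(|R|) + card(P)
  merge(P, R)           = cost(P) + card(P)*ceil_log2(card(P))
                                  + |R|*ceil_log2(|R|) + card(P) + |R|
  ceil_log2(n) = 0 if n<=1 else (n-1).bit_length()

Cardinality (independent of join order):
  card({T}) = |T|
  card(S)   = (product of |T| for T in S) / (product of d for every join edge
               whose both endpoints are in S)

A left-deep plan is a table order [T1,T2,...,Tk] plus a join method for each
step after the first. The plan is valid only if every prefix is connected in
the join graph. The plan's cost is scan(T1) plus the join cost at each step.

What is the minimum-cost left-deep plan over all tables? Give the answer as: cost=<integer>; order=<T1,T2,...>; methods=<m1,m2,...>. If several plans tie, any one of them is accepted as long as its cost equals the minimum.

Selinger DP (subsets sized 1..n):
  {A}: scan cost=80, card=80
  {B}: scan cost=20, card=20
  {D}: scan cost=300, card=300
  {E}: scan cost=80, card=80
  {C}: scan cost=20, card=20
  {F}: scan cost=200, card=200
  {AB}: card=20; try (A,nl_idx)→180, (B,hash)→360, (A,merge)→780, (B,merge)→840, (A,hash)→1160, (A,nl)→1620 …(+1); best=180 via (A,nl_idx)
  {AC}: card=400; try (C,hash)→360, (A,nl_idx)→560, (A,merge)→780, (C,merge)→840, (C,nl_idx)→880, (A,hash)→1160 …(+2); best=360 via (C,hash)
  {BD}: card=1500; try (B,hash)→800, (D,merge)→3140, (B,merge)→3420, (D,hash)→5440, (D,nl)→6020, (B,nl)→6300; best=800 via (B,hash)
  {DE}: card=2400; try (E,hash)→1720, (D,merge)→3720, (E,merge)→3940, (E,nl_idx)→4800, (D,hash)→5560, (D,nl)→24080 …(+1); best=1720 via (E,hash)
  {CF}: card=2000; try (C,hash)→600, (F,merge)→1940, (C,merge)→2120, (F,nl_idx)→2180, (C,nl_idx)→3200, (F,hash)→3240 …(+2); best=600 via (C,hash)
  {ABD}: card=1500; try (D,merge)→3300, (A,hash)→3420, (D,hash)→5600, (D,nl)→6180, (A,nl_idx)→12800, (A,merge)→19440 …(+1); best=3300 via (D,merge)
  {ABC}: card=100; try (C,nl_idx)→380, (C,hash)→400, (C,merge)→420, (C,nl)→580, (B,hash)→960, (B,merge)→4480 …(+1); best=380 via (C,nl_idx)
  {ACF}: card=40000; try (A,hash)→3720, (F,hash)→3960, (F,merge)→6160, (A,merge)→25240, (F,nl_idx)→43560, (A,nl_idx)→54600 …(+2); best=3720 via (A,hash)
  {BDE}: card=12000; try (E,hash)→3420, (B,hash)→4320, (E,merge)→19440, (E,nl_idx)→23300, (B,merge)→33040, (B,nl)→49720 …(+1); best=3420 via (E,hash)
  {ABDE}: card=12000; try (E,hash)→5920, (A,hash)→16540, (E,merge)→21940, (E,nl_idx)→25800, (A,nl_idx)→99420, (E,nl)→123300 …(+2); best=5920 via (E,hash)
  {ABCD}: card=7500; try (D,merge)→4180, (C,hash)→5000, (D,hash)→5880, (C,nl_idx)→18300, (C,merge)→21420, (D,nl)→30380 …(+1); best=4180 via (D,merge)
  {ABCF}: card=10000; try (F,merge)→2980, (F,hash)→3680, (F,nl_idx)→11180, (F,nl)→20380, (B,hash)→43920, (B,merge)→683840 …(+1); best=2980 via (F,merge)
  {ABCDE}: card=60000; try (E,hash)→12800, (C,hash)→18120, (E,merge)→109820, (E,nl_idx)→116680, (C,nl_idx)→125920, (C,merge)→186040 …(+2); best=12800 via (E,hash)
  {ABCDF}: card=750000; try (F,hash)→14880, (D,hash)→18380, (F,merge)→110980, (D,merge)→155980, (F,nl_idx)→814180, (F,nl)→1504180 …(+1); best=14880 via (F,hash)
  {ABCDEF}: card=6000000; try (F,hash)→76000, (E,hash)→766000, (F,merge)→1034600, (F,nl_idx)→6492800, (E,nl_idx)→11264880, (F,nl)→12012800 …(+2); best=76000 via (F,hash)

cost=76000; order=B,A,C,D,E,F; methods=nl_idx,nl_idx,merge,hash,hash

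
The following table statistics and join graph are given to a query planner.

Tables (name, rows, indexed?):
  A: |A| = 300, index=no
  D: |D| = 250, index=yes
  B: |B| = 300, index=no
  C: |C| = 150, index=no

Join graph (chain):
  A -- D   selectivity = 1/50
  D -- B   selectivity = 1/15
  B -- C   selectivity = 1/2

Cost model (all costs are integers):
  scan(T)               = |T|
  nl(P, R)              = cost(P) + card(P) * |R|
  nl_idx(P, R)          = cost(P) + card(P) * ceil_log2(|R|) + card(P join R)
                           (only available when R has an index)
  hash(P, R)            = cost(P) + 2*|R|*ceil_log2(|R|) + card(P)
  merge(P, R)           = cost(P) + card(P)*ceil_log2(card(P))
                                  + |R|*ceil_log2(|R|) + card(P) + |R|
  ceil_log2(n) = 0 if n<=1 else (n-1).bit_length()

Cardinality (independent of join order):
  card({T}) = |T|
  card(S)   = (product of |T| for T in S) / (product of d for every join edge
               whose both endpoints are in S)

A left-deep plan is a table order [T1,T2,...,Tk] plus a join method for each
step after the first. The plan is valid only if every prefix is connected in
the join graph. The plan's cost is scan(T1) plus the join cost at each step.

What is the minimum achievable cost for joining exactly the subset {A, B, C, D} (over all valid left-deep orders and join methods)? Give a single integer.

43500

Selinger DP over subsets of {A,B,C,D}:
  {A}: scan cost=300, card=300
  {D}: scan cost=250, card=250
  {B}: scan cost=300, card=300
  {C}: scan cost=150, card=150
  {AD}: card=1500; try (D,nl_idx)→4200, (D,hash)→4600, (A,merge)→5500, (D,merge)→5550, (A,hash)→5900, (A,nl)→75250 …(+1); best=4200 via (D,nl_idx)
  {BD}: card=5000; try (D,hash)→4600, (B,merge)→5500, (D,merge)→5550, (B,hash)→5900, (D,nl_idx)→7700, (B,nl)→75250 …(+1); best=4600 via (D,hash)
  {BC}: card=22500; try (C,hash)→3000, (B,merge)→4500, (C,merge)→4650, (B,hash)→5700, (B,nl)→45150, (C,nl)→45300; best=3000 via (C,hash)
  {ABD}: card=30000; try (B,hash)→11100, (A,hash)→15000, (B,merge)→25200, (A,merge)→77600, (B,nl)→454200, (A,nl)→1504600; best=11100 via (B,hash)
  {BCD}: card=375000; try (C,hash)→12000, (D,hash)→29500, (C,merge)→75950, (D,merge)→365250, (D,nl_idx)→558000, (C,nl)→754600 …(+1); best=12000 via (C,hash)
  {ABCD}: card=2250000; try (C,hash)→43500, (A,hash)→392400, (C,merge)→492450, (C,nl)→4511100, (A,merge)→7515000, (A,nl)→112512000; best=43500 via (C,hash)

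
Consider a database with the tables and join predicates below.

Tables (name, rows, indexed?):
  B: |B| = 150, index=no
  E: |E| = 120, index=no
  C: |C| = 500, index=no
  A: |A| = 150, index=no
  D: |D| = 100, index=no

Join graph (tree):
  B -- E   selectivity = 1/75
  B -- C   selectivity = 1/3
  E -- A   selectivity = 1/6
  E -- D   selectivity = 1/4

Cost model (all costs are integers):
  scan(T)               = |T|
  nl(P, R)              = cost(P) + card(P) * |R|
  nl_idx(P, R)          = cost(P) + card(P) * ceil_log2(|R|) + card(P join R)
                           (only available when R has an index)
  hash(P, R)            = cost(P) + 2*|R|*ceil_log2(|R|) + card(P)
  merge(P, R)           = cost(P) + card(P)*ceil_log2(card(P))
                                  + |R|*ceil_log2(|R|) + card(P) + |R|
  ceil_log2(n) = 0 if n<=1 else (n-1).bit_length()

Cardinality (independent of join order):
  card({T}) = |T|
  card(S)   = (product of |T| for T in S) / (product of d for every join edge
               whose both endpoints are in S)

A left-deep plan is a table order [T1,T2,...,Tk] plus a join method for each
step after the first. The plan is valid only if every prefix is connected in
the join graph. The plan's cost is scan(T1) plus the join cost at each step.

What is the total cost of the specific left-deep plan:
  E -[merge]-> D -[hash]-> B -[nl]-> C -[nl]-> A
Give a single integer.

153007280

step 1: scan E: cost=120, card=120
step 2: join D via merge
    card(P join D) = 120*100/(4) = 3000
    cost = 120 + 120*7 + 100*7 + 120 + 100 = 1880
step 3: join B via hash
    card(P join B) = 3000*150/(75) = 6000
    cost = 1880 + 2*150*8 + 3000 = 7280
step 4: join C via nl
    card(P join C) = 6000*500/(3) = 1000000
    cost = 7280 + 6000*500 = 3007280
step 5: join A via nl
    card(P join A) = 1000000*150/(6) = 25000000
    cost = 3007280 + 1000000*150 = 153007280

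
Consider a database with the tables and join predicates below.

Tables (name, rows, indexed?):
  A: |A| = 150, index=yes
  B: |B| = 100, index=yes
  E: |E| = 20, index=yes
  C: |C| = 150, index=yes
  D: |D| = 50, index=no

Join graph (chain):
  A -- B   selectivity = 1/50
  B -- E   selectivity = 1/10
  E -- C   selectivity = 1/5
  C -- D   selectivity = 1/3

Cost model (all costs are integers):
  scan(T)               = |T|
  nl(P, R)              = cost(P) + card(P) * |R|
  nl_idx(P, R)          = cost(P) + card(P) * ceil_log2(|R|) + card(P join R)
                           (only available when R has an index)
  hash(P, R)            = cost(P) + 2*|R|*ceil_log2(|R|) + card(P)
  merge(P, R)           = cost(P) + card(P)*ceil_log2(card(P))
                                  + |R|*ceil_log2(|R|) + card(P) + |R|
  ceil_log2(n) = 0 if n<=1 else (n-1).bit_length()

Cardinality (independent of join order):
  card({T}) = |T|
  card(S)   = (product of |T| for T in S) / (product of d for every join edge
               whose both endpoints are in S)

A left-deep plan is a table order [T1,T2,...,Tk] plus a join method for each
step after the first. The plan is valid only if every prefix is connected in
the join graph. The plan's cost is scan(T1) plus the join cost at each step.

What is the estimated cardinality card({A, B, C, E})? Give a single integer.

Tables in S: A(150), B(100), C(150), E(20)
Edges inside S: A-B(d=50), B-E(d=10), E-C(d=5)
numerator = 150 * 100 * 150 * 20 = 45000000
denominator = 50 * 10 * 5 = 2500
card(S) = 45000000 / 2500 = 18000

18000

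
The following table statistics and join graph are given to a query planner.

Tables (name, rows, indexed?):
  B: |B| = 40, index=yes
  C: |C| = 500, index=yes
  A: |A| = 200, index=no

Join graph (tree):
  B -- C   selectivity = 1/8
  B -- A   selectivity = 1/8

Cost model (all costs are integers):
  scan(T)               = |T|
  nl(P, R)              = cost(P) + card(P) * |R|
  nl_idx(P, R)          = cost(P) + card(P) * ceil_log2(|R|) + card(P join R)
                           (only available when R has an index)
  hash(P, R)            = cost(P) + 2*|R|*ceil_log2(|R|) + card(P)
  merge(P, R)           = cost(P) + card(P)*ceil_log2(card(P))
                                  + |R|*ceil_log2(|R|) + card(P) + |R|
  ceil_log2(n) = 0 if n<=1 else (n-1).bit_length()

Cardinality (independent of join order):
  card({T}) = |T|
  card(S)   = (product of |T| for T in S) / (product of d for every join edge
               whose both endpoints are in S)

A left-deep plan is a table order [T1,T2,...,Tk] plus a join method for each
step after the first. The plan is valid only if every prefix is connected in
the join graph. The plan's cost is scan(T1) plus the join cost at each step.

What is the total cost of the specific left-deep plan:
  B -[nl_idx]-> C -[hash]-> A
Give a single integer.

8600

step 1: scan B: cost=40, card=40
step 2: join C via nl_idx
    card(P join C) = 40*500/(8) = 2500
    cost = 40 + 40*9 + 2500 = 2900
step 3: join A via hash
    card(P join A) = 2500*200/(8) = 62500
    cost = 2900 + 2*200*8 + 2500 = 8600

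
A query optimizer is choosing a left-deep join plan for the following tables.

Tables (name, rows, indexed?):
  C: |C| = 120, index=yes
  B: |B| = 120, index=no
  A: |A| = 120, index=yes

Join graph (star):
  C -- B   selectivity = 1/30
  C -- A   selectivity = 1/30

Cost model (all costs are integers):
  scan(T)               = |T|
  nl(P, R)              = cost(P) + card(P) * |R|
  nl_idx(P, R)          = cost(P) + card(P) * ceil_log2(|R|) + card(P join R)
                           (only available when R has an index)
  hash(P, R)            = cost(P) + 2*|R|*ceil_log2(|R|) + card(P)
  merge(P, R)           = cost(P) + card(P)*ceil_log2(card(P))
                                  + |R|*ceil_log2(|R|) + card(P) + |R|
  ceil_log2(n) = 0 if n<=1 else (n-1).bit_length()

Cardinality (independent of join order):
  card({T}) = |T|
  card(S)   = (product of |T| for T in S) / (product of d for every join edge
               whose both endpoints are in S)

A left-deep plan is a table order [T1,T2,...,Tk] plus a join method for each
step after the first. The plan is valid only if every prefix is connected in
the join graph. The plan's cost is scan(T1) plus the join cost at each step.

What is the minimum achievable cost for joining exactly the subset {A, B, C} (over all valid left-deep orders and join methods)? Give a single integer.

Selinger DP over subsets of {A,B,C}:
  {C}: scan cost=120, card=120
  {B}: scan cost=120, card=120
  {A}: scan cost=120, card=120
  {BC}: card=480; try (C,nl_idx)→1440, (C,hash)→1920, (B,hash)→1920, (C,merge)→2040, (B,merge)→2040, (C,nl)→14520 …(+1); best=1440 via (C,nl_idx)
  {AC}: card=480; try (C,nl_idx)→1440, (A,nl_idx)→1440, (C,hash)→1920, (A,hash)→1920, (C,merge)→2040, (A,merge)→2040 …(+2); best=1440 via (C,nl_idx)
  {ABC}: card=1920; try (B,hash)→3600, (A,hash)→3600, (A,nl_idx)→6720, (B,merge)→7200, (A,merge)→7200, (B,nl)→59040 …(+1); best=3600 via (B,hash)

3600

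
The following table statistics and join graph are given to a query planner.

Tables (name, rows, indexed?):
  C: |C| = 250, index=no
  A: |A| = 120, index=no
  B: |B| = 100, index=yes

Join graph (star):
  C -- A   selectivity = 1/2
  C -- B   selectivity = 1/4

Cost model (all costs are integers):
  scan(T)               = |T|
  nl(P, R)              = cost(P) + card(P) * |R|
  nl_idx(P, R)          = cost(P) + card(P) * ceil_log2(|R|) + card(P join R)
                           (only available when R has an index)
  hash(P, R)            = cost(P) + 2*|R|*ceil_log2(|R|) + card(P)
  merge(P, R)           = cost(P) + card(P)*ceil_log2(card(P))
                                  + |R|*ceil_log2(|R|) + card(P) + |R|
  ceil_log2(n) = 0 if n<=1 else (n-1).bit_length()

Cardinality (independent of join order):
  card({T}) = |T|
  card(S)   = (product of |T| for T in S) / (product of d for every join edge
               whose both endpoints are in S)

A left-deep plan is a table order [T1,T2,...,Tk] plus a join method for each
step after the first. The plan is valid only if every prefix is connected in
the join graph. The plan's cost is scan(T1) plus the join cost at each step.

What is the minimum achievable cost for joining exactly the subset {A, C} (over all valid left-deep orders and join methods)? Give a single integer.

2180

Selinger DP over subsets of {A,C}:
  {C}: scan cost=250, card=250
  {A}: scan cost=120, card=120
  {AC}: card=15000; try (A,hash)→2180, (C,merge)→3330, (A,merge)→3460, (C,hash)→4240, (C,nl)→30120, (A,nl)→30250; best=2180 via (A,hash)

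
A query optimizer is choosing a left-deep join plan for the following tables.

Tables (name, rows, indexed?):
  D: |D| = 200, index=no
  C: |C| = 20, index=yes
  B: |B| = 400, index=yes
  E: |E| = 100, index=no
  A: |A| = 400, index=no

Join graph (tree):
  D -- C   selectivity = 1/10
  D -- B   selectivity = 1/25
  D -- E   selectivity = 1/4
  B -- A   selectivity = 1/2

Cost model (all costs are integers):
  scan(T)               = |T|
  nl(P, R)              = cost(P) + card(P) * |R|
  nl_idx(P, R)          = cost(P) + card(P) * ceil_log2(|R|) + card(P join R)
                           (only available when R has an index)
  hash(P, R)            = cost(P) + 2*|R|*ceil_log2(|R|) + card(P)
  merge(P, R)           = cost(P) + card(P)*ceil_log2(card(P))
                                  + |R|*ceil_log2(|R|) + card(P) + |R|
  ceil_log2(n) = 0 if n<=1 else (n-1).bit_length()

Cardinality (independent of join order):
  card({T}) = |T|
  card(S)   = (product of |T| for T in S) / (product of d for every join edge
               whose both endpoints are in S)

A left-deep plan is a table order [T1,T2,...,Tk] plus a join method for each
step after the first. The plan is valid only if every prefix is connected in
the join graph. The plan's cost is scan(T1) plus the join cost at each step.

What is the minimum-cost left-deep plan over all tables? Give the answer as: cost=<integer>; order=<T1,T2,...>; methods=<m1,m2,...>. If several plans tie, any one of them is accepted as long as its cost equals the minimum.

cost=182400; order=B,D,C,E,A; methods=hash,hash,hash,hash

Selinger DP (subsets sized 1..n):
  {D}: scan cost=200, card=200
  {C}: scan cost=20, card=20
  {B}: scan cost=400, card=400
  {E}: scan cost=100, card=100
  {A}: scan cost=400, card=400
  {CD}: card=400; try (C,hash)→600, (C,nl_idx)→1600, (D,merge)→1940, (C,merge)→2120, (D,hash)→3240, (D,nl)→4020 …(+1); best=600 via (C,hash)
  {BD}: card=3200; try (D,hash)→4000, (B,nl_idx)→5200, (B,merge)→6000, (D,merge)→6200, (B,hash)→7600, (B,nl)→80200 …(+1); best=4000 via (D,hash)
  {DE}: card=5000; try (E,hash)→1800, (D,merge)→2700, (E,merge)→2800, (D,hash)→3400, (D,nl)→20100, (E,nl)→20200; best=1800 via (E,hash)
  {AB}: card=80000; try (B,hash)→8000, (A,hash)→8000, (B,merge)→8400, (A,merge)→8400, (B,nl_idx)→84000, (B,nl)→160400 …(+1); best=8000 via (B,hash)
  {BCD}: card=6400; try (C,hash)→7400, (B,hash)→8200, (B,merge)→8600, (B,nl_idx)→10600, (C,nl_idx)→26400, (C,merge)→45720 …(+2); best=7400 via (C,hash)
  {CDE}: card=10000; try (E,hash)→2400, (E,merge)→5400, (C,hash)→7000, (C,nl_idx)→36800, (E,nl)→40600, (C,merge)→71920 …(+1); best=2400 via (E,hash)
  {BDE}: card=80000; try (E,hash)→8600, (B,hash)→14000, (E,merge)→46400, (B,merge)→75800, (B,nl_idx)→126800, (E,nl)→324000 …(+1); best=8600 via (E,hash)
  {ABD}: card=640000; try (A,hash)→14400, (A,merge)→49600, (D,hash)→91200, (A,nl)→1284000, (D,merge)→1449800, (D,nl)→16008000; best=14400 via (A,hash)
  {BCDE}: card=160000; try (E,hash)→15200, (B,hash)→19600, (C,hash)→88800, (E,merge)→97800, (B,merge)→156400, (B,nl_idx)→252400 …(+5); best=15200 via (E,hash)
  {ABCD}: card=1280000; try (A,hash)→21000, (A,merge)→101000, (C,hash)→654600, (A,nl)→2567400, (C,nl_idx)→4494400, (C,nl)→12814400 …(+1); best=21000 via (A,hash)
  {ABDE}: card=16000000; try (A,hash)→95800, (E,hash)→655800, (A,merge)→1452600, (E,merge)→13455200, (A,nl)→32008600, (E,nl)→64014400; best=95800 via (A,hash)
  {ABCDE}: card=32000000; try (A,hash)→182400, (E,hash)→1302400, (A,merge)→3059200, (C,hash)→16096000, (E,merge)→28181800, (A,nl)→64015200 …(+4); best=182400 via (A,hash)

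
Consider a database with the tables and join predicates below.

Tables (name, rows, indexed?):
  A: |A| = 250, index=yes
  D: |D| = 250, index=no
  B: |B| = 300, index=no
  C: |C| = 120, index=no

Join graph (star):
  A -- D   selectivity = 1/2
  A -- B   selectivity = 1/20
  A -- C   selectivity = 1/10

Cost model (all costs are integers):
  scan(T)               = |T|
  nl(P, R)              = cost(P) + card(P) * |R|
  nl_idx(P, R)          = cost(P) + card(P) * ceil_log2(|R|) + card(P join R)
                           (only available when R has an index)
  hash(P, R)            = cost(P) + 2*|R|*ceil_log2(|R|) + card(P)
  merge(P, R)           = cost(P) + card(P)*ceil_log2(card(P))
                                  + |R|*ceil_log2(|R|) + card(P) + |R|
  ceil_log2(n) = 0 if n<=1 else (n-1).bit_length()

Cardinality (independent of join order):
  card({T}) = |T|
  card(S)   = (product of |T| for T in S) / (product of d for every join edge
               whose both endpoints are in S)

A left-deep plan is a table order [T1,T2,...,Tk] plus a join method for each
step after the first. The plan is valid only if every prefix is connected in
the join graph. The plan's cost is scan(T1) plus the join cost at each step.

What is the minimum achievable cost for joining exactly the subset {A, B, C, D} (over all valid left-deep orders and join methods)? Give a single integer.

Selinger DP over subsets of {A,B,C,D}:
  {A}: scan cost=250, card=250
  {D}: scan cost=250, card=250
  {B}: scan cost=300, card=300
  {C}: scan cost=120, card=120
  {AD}: card=31250; try (D,hash)→4500, (A,hash)→4500, (D,merge)→4750, (A,merge)→4750, (A,nl_idx)→33500, (D,nl)→62750 …(+1); best=4500 via (D,hash)
  {AB}: card=3750; try (A,hash)→4600, (B,merge)→5500, (A,merge)→5550, (B,hash)→5900, (A,nl_idx)→6450, (B,nl)→75250 …(+1); best=4600 via (A,hash)
  {AC}: card=3000; try (C,hash)→2180, (A,merge)→3330, (C,merge)→3460, (A,nl_idx)→4080, (A,hash)→4240, (A,nl)→30120 …(+1); best=2180 via (C,hash)
  {ABD}: card=468750; try (D,hash)→12350, (B,hash)→41150, (D,merge)→55600, (B,merge)→507500, (D,nl)→942100, (B,nl)→9379500; best=12350 via (D,hash)
  {ACD}: card=375000; try (D,hash)→9180, (C,hash)→37430, (D,merge)→43430, (C,merge)→505460, (D,nl)→752180, (C,nl)→3754500; best=9180 via (D,hash)
  {ABC}: card=45000; try (C,hash)→10030, (B,hash)→10580, (B,merge)→44180, (C,merge)→54310, (C,nl)→454600, (B,nl)→902180; best=10030 via (C,hash)
  {ABCD}: card=5625000; try (D,hash)→59030, (B,hash)→389580, (C,hash)→482780, (D,merge)→777280, (B,merge)→7512180, (C,merge)→9388310 …(+3); best=59030 via (D,hash)

59030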